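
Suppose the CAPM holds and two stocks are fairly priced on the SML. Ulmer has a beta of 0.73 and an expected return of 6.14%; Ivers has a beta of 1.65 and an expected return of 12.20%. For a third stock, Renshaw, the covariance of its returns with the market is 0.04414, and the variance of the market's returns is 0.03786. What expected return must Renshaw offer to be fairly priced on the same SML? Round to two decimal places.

MRP = (12.20% − 6.14%) / (1.65 − 0.73) = 6.5870%
R_f = 6.14% − 0.73 × 6.5870% = 1.3315%
β_Renshaw = Cov / Var(R_m) = 0.04414 / 0.03786 = 1.1659
E(R_Renshaw) = R_f + β × MRP = 1.3315% + 1.1659 × 6.5870% = 9.01%

9.01%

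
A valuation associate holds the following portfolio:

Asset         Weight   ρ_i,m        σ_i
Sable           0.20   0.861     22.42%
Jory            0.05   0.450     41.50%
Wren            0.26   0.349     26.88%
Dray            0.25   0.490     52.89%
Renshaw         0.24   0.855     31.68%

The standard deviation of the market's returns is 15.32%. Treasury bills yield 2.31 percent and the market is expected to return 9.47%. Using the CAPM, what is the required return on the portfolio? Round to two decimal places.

11.76%

β_Sable = 0.861 × 22.42% / 15.32% = 1.2600
β_Jory = 0.450 × 41.50% / 15.32% = 1.2190
β_Wren = 0.349 × 26.88% / 15.32% = 0.6123
β_Dray = 0.490 × 52.89% / 15.32% = 1.6917
β_Renshaw = 0.855 × 31.68% / 15.32% = 1.7680
β_P = Σ w_i β_i = 0.20×1.2600 + 0.05×1.2190 + 0.26×0.6123 + 0.25×1.6917 + 0.24×1.7680 = 1.3194
MRP = 9.47% − 2.31% = 7.16%
E(R_P) = R_f + β_P × MRP = 2.31% + 1.3194 × 7.16% = 11.76%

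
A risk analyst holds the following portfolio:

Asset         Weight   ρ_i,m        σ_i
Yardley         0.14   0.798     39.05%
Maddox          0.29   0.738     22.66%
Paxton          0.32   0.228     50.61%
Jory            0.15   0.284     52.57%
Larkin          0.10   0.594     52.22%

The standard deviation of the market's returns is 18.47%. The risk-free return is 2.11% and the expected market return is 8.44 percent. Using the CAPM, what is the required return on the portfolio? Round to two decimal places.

β_Yardley = 0.798 × 39.05% / 18.47% = 1.6872
β_Maddox = 0.738 × 22.66% / 18.47% = 0.9054
β_Paxton = 0.228 × 50.61% / 18.47% = 0.6247
β_Jory = 0.284 × 52.57% / 18.47% = 0.8083
β_Larkin = 0.594 × 52.22% / 18.47% = 1.6794
β_P = Σ w_i β_i = 0.14×1.6872 + 0.29×0.9054 + 0.32×0.6247 + 0.15×0.8083 + 0.10×1.6794 = 0.9879
MRP = 8.44% − 2.11% = 6.33%
E(R_P) = R_f + β_P × MRP = 2.11% + 0.9879 × 6.33% = 8.36%

8.36%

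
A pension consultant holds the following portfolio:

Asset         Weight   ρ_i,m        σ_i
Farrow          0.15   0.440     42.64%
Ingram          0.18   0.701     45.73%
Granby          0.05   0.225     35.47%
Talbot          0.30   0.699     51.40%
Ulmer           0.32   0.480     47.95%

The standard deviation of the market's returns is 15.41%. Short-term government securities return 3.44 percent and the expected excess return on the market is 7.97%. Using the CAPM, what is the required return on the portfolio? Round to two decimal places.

17.47%

β_Farrow = 0.440 × 42.64% / 15.41% = 1.2175
β_Ingram = 0.701 × 45.73% / 15.41% = 2.0803
β_Granby = 0.225 × 35.47% / 15.41% = 0.5179
β_Talbot = 0.699 × 51.40% / 15.41% = 2.3315
β_Ulmer = 0.480 × 47.95% / 15.41% = 1.4936
β_P = Σ w_i β_i = 0.15×1.2175 + 0.18×2.0803 + 0.05×0.5179 + 0.30×2.3315 + 0.32×1.4936 = 1.7604
E(R_P) = R_f + β_P × MRP = 3.44% + 1.7604 × 7.97% = 17.47%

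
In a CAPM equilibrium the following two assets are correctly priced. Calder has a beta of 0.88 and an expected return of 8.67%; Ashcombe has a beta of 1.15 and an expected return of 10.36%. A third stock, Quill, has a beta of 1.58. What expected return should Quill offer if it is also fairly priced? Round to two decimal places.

MRP (SML slope) = (10.36% − 8.67%) / (1.15 − 0.88) = 1.69% / 0.27 = 6.2593%
R_f (intercept) = 8.67% − 0.88 × 6.2593% = 3.1618%
E(R_Quill) = R_f + β × MRP = 3.1618% + 1.58 × 6.2593% = 13.05%

13.05%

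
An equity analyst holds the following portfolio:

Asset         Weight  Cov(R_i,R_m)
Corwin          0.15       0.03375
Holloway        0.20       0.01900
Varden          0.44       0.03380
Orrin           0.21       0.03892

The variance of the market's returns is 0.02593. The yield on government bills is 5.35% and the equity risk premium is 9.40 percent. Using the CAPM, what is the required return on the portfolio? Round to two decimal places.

β_Corwin = 0.03375 / 0.02593 = 1.3016
β_Holloway = 0.01900 / 0.02593 = 0.7327
β_Varden = 0.03380 / 0.02593 = 1.3035
β_Orrin = 0.03892 / 0.02593 = 1.5010
β_P = Σ w_i β_i = 0.15×1.3016 + 0.20×0.7327 + 0.44×1.3035 + 0.21×1.5010 = 1.2305
E(R_P) = R_f + β_P × MRP = 5.35% + 1.2305 × 9.40% = 16.92%

16.92%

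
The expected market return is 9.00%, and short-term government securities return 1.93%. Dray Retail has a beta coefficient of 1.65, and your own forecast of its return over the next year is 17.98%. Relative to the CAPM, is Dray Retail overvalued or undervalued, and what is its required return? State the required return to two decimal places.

Undervalued; required return 13.60%

MRP = 9.00% − 1.93% = 7.07%
Required return = R_f + β·MRP = 1.93% + 1.65 × 7.07% = 13.60%
Forecast 17.98% > required 13.60% → the stock plots above the SML → undervalued.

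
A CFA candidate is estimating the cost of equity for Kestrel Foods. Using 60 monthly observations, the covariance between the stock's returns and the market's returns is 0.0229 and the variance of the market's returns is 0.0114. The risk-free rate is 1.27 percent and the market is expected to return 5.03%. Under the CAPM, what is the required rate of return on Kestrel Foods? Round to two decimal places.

8.82%

β = Cov(R_i, R_m) / Var(R_m) = 0.0229 / 0.0114 = 2.0088
MRP = 5.03% − 1.27% = 3.76%
E(R) = R_f + β × MRP = 1.27% + 2.0088 × 3.76% = 8.82%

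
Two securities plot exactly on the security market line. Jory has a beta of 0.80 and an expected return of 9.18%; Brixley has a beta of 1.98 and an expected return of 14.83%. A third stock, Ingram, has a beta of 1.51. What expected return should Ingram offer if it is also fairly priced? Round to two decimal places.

12.58%

MRP (SML slope) = (14.83% − 9.18%) / (1.98 − 0.80) = 5.65% / 1.18 = 4.7881%
R_f (intercept) = 9.18% − 0.80 × 4.7881% = 5.3495%
E(R_Ingram) = R_f + β × MRP = 5.3495% + 1.51 × 4.7881% = 12.58%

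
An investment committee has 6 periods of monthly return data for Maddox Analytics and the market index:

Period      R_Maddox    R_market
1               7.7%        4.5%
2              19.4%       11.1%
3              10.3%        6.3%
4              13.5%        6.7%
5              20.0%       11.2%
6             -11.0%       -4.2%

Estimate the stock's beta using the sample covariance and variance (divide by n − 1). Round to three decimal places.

Mean R_i = (7.7 + 19.4 + 10.3 + 13.5 + 20.0 − 11.0) / 6 = 9.9833%
Mean R_m = (4.5 + 11.1 + 6.3 + 6.7 + 11.2 − 4.2) / 6 = 5.9333%
Σ(R_i − R̄_i)(R_m − R̄_m) = 320.1233  ⇒  Cov = 320.1233 / 5 = 64.0247
Σ(R_m − R̄_m)² = 159.8933  ⇒  Var(R_m) = 159.8933 / 5 = 31.9787
β = Cov / Var(R_m) = 64.0247 / 31.9787 = 2.0021

2.002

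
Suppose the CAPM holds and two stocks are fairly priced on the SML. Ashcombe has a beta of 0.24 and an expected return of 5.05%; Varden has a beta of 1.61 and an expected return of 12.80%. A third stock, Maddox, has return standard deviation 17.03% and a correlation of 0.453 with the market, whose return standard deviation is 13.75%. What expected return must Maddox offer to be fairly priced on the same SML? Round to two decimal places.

6.87%

MRP = (12.80% − 5.05%) / (1.61 − 0.24) = 5.6569%
R_f = 5.05% − 0.24 × 5.6569% = 3.6923%
β_Maddox = ρ·σ_i/σ_m = 0.453 × 17.03 / 13.75 = 0.5611
E(R_Maddox) = R_f + β × MRP = 3.6923% + 0.5611 × 5.6569% = 6.87%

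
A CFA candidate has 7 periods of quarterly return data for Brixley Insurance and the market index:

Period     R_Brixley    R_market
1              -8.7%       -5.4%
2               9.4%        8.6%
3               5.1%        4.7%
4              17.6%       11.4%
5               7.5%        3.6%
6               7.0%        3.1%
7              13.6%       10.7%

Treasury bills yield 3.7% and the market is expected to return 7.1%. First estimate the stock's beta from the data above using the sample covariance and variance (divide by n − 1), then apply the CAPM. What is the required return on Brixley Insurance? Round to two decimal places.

8.41%

Mean R_i = (-8.7 + 9.4 + 5.1 + 17.6 + 7.5 + 7.0 + 13.6) / 7 = 7.3571%
Mean R_m = (-5.4 + 8.6 + 4.7 + 11.4 + 3.6 + 3.1 + 10.7) / 7 = 5.2429%
Σ(R_i − R̄_i)(R_m − R̄_m) = 276.6429  ⇒  Cov = 276.6429 / 6 = 46.1072
Σ(R_m − R̄_m)² = 199.8171  ⇒  Var(R_m) = 199.8171 / 6 = 33.3029
β = Cov / Var(R_m) = 46.1072 / 33.3029 = 1.3845
MRP = 7.1% − 3.7% = 3.40%
E(R) = R_f + β × MRP = 3.7% + 1.3845 × 3.4% = 8.41%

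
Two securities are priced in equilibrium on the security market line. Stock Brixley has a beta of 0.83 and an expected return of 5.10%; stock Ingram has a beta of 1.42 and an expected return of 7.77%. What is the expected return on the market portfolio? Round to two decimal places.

Both satisfy E(R) = R_f + β·MRP, so the slope of the SML is
MRP = (7.77% − 5.10%) / (1.42 − 0.83) = 2.67% / 0.59 = 4.5254%
R_f = E(R_Brixley) − β_Brixley·MRP = 5.10% − 0.83 × 4.5254% = 1.3439%
E(R_m) = R_f + MRP = 1.3439% + 4.5254% = 5.87%

5.87%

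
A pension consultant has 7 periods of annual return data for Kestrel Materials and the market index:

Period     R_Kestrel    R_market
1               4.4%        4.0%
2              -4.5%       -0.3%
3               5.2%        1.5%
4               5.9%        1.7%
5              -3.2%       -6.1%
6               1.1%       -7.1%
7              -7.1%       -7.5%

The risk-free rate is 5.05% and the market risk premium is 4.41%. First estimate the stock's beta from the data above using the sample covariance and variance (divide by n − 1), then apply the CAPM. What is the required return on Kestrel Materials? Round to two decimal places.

Mean R_i = (4.4 − 4.5 + 5.2 + 5.9 − 3.2 + 1.1 − 7.1) / 7 = 0.2571%
Mean R_m = (4.0 − 0.3 + 1.5 + 1.7 − 6.1 − 7.1 − 7.5) / 7 = -1.9714%
Σ(R_i − R̄_i)(R_m − R̄_m) = 105.2886  ⇒  Cov = 105.2886 / 6 = 17.5481
Σ(R_m − R̄_m)² = 137.8943  ⇒  Var(R_m) = 137.8943 / 6 = 22.9824
β = Cov / Var(R_m) = 17.5481 / 22.9824 = 0.7635
E(R) = R_f + β × MRP = 5.05% + 0.7635 × 4.41% = 8.42%

8.42%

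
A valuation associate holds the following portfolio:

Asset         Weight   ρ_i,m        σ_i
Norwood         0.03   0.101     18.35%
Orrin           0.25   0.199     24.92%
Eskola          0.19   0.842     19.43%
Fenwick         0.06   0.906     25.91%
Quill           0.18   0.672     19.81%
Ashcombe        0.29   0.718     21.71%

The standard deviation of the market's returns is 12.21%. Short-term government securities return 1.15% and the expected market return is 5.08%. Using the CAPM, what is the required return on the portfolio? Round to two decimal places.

β_Norwood = 0.101 × 18.35% / 12.21% = 0.1518
β_Orrin = 0.199 × 24.92% / 12.21% = 0.4061
β_Eskola = 0.842 × 19.43% / 12.21% = 1.3399
β_Fenwick = 0.906 × 25.91% / 12.21% = 1.9226
β_Quill = 0.672 × 19.81% / 12.21% = 1.0903
β_Ashcombe = 0.718 × 21.71% / 12.21% = 1.2766
β_P = Σ w_i β_i = 0.03×0.1518 + 0.25×0.4061 + 0.19×1.3399 + 0.06×1.9226 + 0.18×1.0903 + 0.29×1.2766 = 1.0425
MRP = 5.08% − 1.15% = 3.93%
E(R_P) = R_f + β_P × MRP = 1.15% + 1.0425 × 3.93% = 5.25%

5.25%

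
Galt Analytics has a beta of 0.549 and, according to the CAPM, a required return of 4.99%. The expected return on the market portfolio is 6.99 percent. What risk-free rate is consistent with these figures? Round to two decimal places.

E(R) = R_f + β(E(R_m) − R_f) = R_f(1 − β) + β·E(R_m)
4.99% = R_f × (1 − 0.549) + 0.549 × 6.99%
4.99% = R_f × 0.451 + 3.83751%
R_f = (4.99% − 3.83751%) / 0.451 = 2.56%

2.56%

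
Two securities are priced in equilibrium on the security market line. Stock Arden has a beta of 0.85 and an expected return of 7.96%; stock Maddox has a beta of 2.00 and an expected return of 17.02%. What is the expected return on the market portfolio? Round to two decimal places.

Both satisfy E(R) = R_f + β·MRP, so the slope of the SML is
MRP = (17.02% − 7.96%) / (2.00 − 0.85) = 9.06% / 1.15 = 7.8783%
R_f = E(R_Arden) − β_Arden·MRP = 7.96% − 0.85 × 7.8783% = 1.2634%
E(R_m) = R_f + MRP = 1.2634% + 7.8783% = 9.14%

9.14%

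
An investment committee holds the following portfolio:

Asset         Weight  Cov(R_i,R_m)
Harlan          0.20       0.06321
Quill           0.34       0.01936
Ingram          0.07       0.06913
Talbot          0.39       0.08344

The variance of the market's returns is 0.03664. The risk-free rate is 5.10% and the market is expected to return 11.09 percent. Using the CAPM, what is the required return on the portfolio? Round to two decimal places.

β_Harlan = 0.06321 / 0.03664 = 1.7252
β_Quill = 0.01936 / 0.03664 = 0.5284
β_Ingram = 0.06913 / 0.03664 = 1.8867
β_Talbot = 0.08344 / 0.03664 = 2.2773
β_P = Σ w_i β_i = 0.20×1.7252 + 0.34×0.5284 + 0.07×1.8867 + 0.39×2.2773 = 1.5449
MRP = 11.09% − 5.10% = 5.99%
E(R_P) = R_f + β_P × MRP = 5.10% + 1.5449 × 5.99% = 14.35%

14.35%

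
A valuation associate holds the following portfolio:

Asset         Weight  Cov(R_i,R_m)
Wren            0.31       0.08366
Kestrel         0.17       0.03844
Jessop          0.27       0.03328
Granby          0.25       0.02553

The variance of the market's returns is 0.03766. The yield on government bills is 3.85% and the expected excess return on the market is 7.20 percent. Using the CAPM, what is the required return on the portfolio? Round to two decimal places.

β_Wren = 0.08366 / 0.03766 = 2.2215
β_Kestrel = 0.03844 / 0.03766 = 1.0207
β_Jessop = 0.03328 / 0.03766 = 0.8837
β_Granby = 0.02553 / 0.03766 = 0.6779
β_P = Σ w_i β_i = 0.31×2.2215 + 0.17×1.0207 + 0.27×0.8837 + 0.25×0.6779 = 1.2703
E(R_P) = R_f + β_P × MRP = 3.85% + 1.2703 × 7.20% = 13.00%

13.00%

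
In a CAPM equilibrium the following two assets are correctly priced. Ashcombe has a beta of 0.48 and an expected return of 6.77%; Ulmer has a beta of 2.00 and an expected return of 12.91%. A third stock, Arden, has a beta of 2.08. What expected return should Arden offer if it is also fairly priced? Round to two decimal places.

13.23%

MRP (SML slope) = (12.91% − 6.77%) / (2.00 − 0.48) = 6.14% / 1.52 = 4.0395%
R_f (intercept) = 6.77% − 0.48 × 4.0395% = 4.8310%
E(R_Arden) = R_f + β × MRP = 4.8310% + 2.08 × 4.0395% = 13.23%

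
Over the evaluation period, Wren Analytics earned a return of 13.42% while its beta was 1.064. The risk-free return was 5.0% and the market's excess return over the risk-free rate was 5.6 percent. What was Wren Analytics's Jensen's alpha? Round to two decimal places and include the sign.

+2.46%

CAPM benchmark = R_f + β(R_m − R_f) = 5.0% + 1.064 × 5.6% = 10.9584%
α = actual − benchmark = 13.42% − 10.9584% = +2.46%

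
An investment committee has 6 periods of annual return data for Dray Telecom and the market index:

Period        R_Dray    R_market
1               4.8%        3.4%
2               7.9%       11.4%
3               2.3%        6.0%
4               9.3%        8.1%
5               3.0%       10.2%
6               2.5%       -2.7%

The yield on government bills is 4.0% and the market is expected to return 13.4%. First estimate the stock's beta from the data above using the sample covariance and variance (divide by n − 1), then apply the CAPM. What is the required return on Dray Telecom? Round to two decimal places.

6.71%

Mean R_i = (4.8 + 7.9 + 2.3 + 9.3 + 3.0 + 2.5) / 6 = 4.9667%
Mean R_m = (3.4 + 11.4 + 6.0 + 8.1 + 10.2 − 2.7) / 6 = 6.0667%
Σ(R_i − R̄_i)(R_m − R̄_m) = 38.5733  ⇒  Cov = 38.5733 / 5 = 7.7147
Σ(R_m − R̄_m)² = 133.6333  ⇒  Var(R_m) = 133.6333 / 5 = 26.7267
β = Cov / Var(R_m) = 7.7147 / 26.7267 = 0.2887
MRP = 13.4% − 4.0% = 9.40%
E(R) = R_f + β × MRP = 4.0% + 0.2887 × 9.4% = 6.71%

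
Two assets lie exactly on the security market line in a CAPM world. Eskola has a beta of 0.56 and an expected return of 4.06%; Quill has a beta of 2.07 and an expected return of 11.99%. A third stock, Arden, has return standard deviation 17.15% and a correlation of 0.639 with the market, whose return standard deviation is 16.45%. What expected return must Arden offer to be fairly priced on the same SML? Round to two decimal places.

MRP = (11.99% − 4.06%) / (2.07 − 0.56) = 5.2517%
R_f = 4.06% − 0.56 × 5.2517% = 1.1190%
β_Arden = ρ·σ_i/σ_m = 0.639 × 17.15 / 16.45 = 0.6662
E(R_Arden) = R_f + β × MRP = 1.1190% + 0.6662 × 5.2517% = 4.62%

4.62%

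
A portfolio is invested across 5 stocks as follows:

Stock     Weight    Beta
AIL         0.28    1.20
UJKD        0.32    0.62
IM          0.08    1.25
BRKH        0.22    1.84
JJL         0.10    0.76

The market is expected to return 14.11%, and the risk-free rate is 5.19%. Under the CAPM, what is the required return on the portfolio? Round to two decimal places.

15.14%

β_P = Σ w_i β_i = 0.28×1.20 + 0.32×0.62 + 0.08×1.25 + 0.22×1.84 + 0.10×0.76 = 1.1152
MRP = 14.11% − 5.19% = 8.92%
E(R_P) = R_f + β_P × MRP = 5.19% + 1.1152 × 8.92% = 15.14%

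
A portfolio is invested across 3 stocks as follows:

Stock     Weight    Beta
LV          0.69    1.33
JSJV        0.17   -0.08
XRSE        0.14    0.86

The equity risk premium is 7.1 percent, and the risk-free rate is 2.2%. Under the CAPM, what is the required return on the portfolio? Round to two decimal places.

9.47%

β_P = Σ w_i β_i = 0.69×1.33 + 0.17×-0.08 + 0.14×0.86 = 1.0245
E(R_P) = R_f + β_P × MRP = 2.2% + 1.0245 × 7.1% = 9.47%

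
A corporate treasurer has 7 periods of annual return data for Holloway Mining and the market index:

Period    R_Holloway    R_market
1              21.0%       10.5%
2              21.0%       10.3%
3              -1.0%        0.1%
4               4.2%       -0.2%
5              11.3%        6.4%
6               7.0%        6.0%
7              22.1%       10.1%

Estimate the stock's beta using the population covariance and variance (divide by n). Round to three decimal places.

1.904

Mean R_i = (21.0 + 21.0 − 1.0 + 4.2 + 11.3 + 7.0 + 22.1) / 7 = 12.2286%
Mean R_m = (10.5 + 10.3 + 0.1 − 0.2 + 6.4 + 6.0 + 10.1) / 7 = 6.1714%
Σ(R_i − R̄_i)(R_m − R̄_m) = 245.1157  ⇒  Cov = 245.1157 / 7 = 35.0165
Σ(R_m − R̄_m)² = 128.7543  ⇒  Var(R_m) = 128.7543 / 7 = 18.3935
β = Cov / Var(R_m) = 35.0165 / 18.3935 = 1.9037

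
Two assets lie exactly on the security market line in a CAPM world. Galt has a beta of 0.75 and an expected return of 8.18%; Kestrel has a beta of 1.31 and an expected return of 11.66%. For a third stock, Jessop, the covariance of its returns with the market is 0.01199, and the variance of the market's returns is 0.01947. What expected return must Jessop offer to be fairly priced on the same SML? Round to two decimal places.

7.35%

MRP = (11.66% − 8.18%) / (1.31 − 0.75) = 6.2143%
R_f = 8.18% − 0.75 × 6.2143% = 3.5193%
β_Jessop = Cov / Var(R_m) = 0.01199 / 0.01947 = 0.6158
E(R_Jessop) = R_f + β × MRP = 3.5193% + 0.6158 × 6.2143% = 7.35%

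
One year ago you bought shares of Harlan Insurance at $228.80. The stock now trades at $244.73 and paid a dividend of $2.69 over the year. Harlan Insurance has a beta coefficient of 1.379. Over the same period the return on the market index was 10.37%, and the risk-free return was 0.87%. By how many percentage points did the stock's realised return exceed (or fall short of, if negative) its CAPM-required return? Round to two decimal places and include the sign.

Realised HPR = (P1 + D1 − P0) / P0 = (244.73 + 2.69 − 228.80) / 228.80 = 18.62 / 228.80 = 8.1381%
MRP = 10.37% − 0.87% = 9.50%
CAPM required = R_f + β·MRP = 0.87% + 1.379 × 9.50% = 13.97050%
α = realised − required = 8.1381% − 13.97050% = -5.83%

-5.83%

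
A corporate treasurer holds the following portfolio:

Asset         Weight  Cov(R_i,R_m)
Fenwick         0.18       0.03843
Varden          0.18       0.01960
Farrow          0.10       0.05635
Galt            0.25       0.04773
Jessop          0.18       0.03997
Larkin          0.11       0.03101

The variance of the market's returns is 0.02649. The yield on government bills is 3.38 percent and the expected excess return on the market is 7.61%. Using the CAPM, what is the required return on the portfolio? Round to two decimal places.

14.47%

β_Fenwick = 0.03843 / 0.02649 = 1.4507
β_Varden = 0.01960 / 0.02649 = 0.7399
β_Farrow = 0.05635 / 0.02649 = 2.1272
β_Galt = 0.04773 / 0.02649 = 1.8018
β_Jessop = 0.03997 / 0.02649 = 1.5089
β_Larkin = 0.03101 / 0.02649 = 1.1706
β_P = Σ w_i β_i = 0.18×1.4507 + 0.18×0.7399 + 0.10×2.1272 + 0.25×1.8018 + 0.18×1.5089 + 0.11×1.1706 = 1.4578
E(R_P) = R_f + β_P × MRP = 3.38% + 1.4578 × 7.61% = 14.47%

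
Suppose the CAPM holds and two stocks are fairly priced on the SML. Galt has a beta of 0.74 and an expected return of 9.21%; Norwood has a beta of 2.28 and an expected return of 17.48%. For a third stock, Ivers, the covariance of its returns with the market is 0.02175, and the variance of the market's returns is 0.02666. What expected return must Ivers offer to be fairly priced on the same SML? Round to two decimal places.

9.62%

MRP = (17.48% − 9.21%) / (2.28 − 0.74) = 5.3701%
R_f = 9.21% − 0.74 × 5.3701% = 5.2361%
β_Ivers = Cov / Var(R_m) = 0.02175 / 0.02666 = 0.8158
E(R_Ivers) = R_f + β × MRP = 5.2361% + 0.8158 × 5.3701% = 9.62%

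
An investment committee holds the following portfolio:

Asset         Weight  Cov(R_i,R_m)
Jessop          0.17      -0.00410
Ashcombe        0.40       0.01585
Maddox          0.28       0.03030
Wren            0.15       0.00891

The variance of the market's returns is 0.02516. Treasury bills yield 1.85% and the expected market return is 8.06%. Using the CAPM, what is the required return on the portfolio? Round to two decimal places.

β_Jessop = -0.00410 / 0.02516 = -0.1630
β_Ashcombe = 0.01585 / 0.02516 = 0.6300
β_Maddox = 0.03030 / 0.02516 = 1.2043
β_Wren = 0.00891 / 0.02516 = 0.3541
β_P = Σ w_i β_i = 0.17×-0.1630 + 0.40×0.6300 + 0.28×1.2043 + 0.15×0.3541 = 0.6146
MRP = 8.06% − 1.85% = 6.21%
E(R_P) = R_f + β_P × MRP = 1.85% + 0.6146 × 6.21% = 5.67%

5.67%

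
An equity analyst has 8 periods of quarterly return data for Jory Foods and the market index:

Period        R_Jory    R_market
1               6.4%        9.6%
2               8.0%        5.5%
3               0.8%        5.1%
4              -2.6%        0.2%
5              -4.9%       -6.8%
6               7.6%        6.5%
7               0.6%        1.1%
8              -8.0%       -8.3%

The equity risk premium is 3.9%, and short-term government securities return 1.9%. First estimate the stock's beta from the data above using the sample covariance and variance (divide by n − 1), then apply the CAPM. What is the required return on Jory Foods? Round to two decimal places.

5.25%

Mean R_i = (6.4 + 8.0 + 0.8 − 2.6 − 4.9 + 7.6 + 0.6 − 8.0) / 8 = 0.9875%
Mean R_m = (9.6 + 5.5 + 5.1 + 0.2 − 6.8 + 6.5 + 1.1 − 8.3) / 8 = 1.6125%
Σ(R_i − R̄_i)(R_m − R̄_m) = 246.0413  ⇒  Cov = 246.0413 / 7 = 35.1488
Σ(R_m − R̄_m)² = 286.2488  ⇒  Var(R_m) = 286.2488 / 7 = 40.8927
β = Cov / Var(R_m) = 35.1488 / 40.8927 = 0.8595
E(R) = R_f + β × MRP = 1.9% + 0.8595 × 3.9% = 5.25%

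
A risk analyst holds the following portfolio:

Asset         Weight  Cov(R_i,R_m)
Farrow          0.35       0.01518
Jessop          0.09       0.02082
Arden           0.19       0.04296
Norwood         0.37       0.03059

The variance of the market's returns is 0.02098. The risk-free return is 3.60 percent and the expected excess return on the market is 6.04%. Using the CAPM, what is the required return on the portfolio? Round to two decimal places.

β_Farrow = 0.01518 / 0.02098 = 0.7235
β_Jessop = 0.02082 / 0.02098 = 0.9924
β_Arden = 0.04296 / 0.02098 = 2.0477
β_Norwood = 0.03059 / 0.02098 = 1.4581
β_P = Σ w_i β_i = 0.35×0.7235 + 0.09×0.9924 + 0.19×2.0477 + 0.37×1.4581 = 1.2711
E(R_P) = R_f + β_P × MRP = 3.60% + 1.2711 × 6.04% = 11.28%

11.28%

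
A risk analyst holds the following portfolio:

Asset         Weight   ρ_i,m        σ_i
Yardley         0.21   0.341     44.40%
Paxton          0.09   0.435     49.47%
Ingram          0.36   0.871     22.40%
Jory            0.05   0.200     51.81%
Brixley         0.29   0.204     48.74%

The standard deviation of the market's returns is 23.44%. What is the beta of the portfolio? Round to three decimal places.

β_Yardley = 0.341 × 44.40% / 23.44% = 0.6459
β_Paxton = 0.435 × 49.47% / 23.44% = 0.9181
β_Ingram = 0.871 × 22.40% / 23.44% = 0.8324
β_Jory = 0.200 × 51.81% / 23.44% = 0.4421
β_Brixley = 0.204 × 48.74% / 23.44% = 0.4242
β_P = Σ w_i β_i = 0.21×0.6459 + 0.09×0.9181 + 0.36×0.8324 + 0.05×0.4421 + 0.29×0.4242 = 0.6631

0.663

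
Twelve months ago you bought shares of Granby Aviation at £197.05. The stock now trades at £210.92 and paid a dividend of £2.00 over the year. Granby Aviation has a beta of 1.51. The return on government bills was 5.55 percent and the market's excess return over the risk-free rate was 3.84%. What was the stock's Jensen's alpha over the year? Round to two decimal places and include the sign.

-3.29%

Realised HPR = (P1 + D1 − P0) / P0 = (210.92 + 2.00 − 197.05) / 197.05 = 15.87 / 197.05 = 8.0538%
CAPM required = R_f + β·MRP = 5.55% + 1.51 × 3.84% = 11.3484%
α = realised − required = 8.0538% − 11.3484% = -3.29%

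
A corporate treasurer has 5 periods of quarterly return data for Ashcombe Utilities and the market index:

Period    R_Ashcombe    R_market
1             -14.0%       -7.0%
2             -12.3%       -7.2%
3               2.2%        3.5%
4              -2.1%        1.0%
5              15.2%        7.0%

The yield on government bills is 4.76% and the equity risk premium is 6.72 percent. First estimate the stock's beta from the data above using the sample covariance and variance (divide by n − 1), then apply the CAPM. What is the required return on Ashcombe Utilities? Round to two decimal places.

Mean R_i = (-14.0 − 12.3 + 2.2 − 2.1 + 15.2) / 5 = -2.2000%
Mean R_m = (-7.0 − 7.2 + 3.5 + 1.0 + 7.0) / 5 = -0.5400%
Σ(R_i − R̄_i)(R_m − R̄_m) = 292.6200  ⇒  Cov = 292.6200 / 4 = 73.1550
Σ(R_m − R̄_m)² = 161.6320  ⇒  Var(R_m) = 161.6320 / 4 = 40.4080
β = Cov / Var(R_m) = 73.1550 / 40.4080 = 1.8104
E(R) = R_f + β × MRP = 4.76% + 1.8104 × 6.72% = 16.93%

16.93%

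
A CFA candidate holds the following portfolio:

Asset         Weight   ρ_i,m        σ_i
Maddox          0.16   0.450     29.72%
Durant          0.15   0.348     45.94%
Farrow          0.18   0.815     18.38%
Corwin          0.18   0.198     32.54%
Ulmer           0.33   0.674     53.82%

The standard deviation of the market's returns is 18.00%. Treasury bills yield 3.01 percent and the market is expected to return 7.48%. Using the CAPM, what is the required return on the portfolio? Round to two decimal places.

β_Maddox = 0.450 × 29.72% / 18.00% = 0.7430
β_Durant = 0.348 × 45.94% / 18.00% = 0.8882
β_Farrow = 0.815 × 18.38% / 18.00% = 0.8322
β_Corwin = 0.198 × 32.54% / 18.00% = 0.3579
β_Ulmer = 0.674 × 53.82% / 18.00% = 2.0153
β_P = Σ w_i β_i = 0.16×0.7430 + 0.15×0.8882 + 0.18×0.8322 + 0.18×0.3579 + 0.33×2.0153 = 1.1314
MRP = 7.48% − 3.01% = 4.47%
E(R_P) = R_f + β_P × MRP = 3.01% + 1.1314 × 4.47% = 8.07%

8.07%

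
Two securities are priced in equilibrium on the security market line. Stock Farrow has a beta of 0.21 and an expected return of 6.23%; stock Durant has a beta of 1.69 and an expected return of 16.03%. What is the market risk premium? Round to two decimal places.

6.62%

Both satisfy E(R) = R_f + β·MRP, so the slope of the SML is
MRP = (16.03% − 6.23%) / (1.69 − 0.21) = 9.80% / 1.48 = 6.6216%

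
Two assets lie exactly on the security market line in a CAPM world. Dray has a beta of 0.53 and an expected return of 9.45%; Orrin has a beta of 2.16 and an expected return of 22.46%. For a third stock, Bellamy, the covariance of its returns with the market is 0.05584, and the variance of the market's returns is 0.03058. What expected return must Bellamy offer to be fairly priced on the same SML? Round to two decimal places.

MRP = (22.46% − 9.45%) / (2.16 − 0.53) = 7.9816%
R_f = 9.45% − 0.53 × 7.9816% = 5.2198%
β_Bellamy = Cov / Var(R_m) = 0.05584 / 0.03058 = 1.8260
E(R_Bellamy) = R_f + β × MRP = 5.2198% + 1.8260 × 7.9816% = 19.79%

19.79%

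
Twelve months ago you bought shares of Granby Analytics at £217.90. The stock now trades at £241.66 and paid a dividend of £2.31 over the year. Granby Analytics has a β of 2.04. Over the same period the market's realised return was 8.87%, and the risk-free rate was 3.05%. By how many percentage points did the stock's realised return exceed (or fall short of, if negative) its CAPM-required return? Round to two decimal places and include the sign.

Realised HPR = (P1 + D1 − P0) / P0 = (241.66 + 2.31 − 217.90) / 217.90 = 26.07 / 217.90 = 11.9642%
MRP = 8.87% − 3.05% = 5.82%
CAPM required = R_f + β·MRP = 3.05% + 2.04 × 5.82% = 14.9228%
α = realised − required = 11.9642% − 14.9228% = -2.96%

-2.96%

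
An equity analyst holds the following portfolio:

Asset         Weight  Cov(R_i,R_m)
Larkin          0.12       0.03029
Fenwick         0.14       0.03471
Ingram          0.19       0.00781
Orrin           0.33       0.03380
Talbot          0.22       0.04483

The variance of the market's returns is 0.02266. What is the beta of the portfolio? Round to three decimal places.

β_Larkin = 0.03029 / 0.02266 = 1.3367
β_Fenwick = 0.03471 / 0.02266 = 1.5318
β_Ingram = 0.00781 / 0.02266 = 0.3447
β_Orrin = 0.03380 / 0.02266 = 1.4916
β_Talbot = 0.04483 / 0.02266 = 1.9784
β_P = Σ w_i β_i = 0.12×1.3367 + 0.14×1.5318 + 0.19×0.3447 + 0.33×1.4916 + 0.22×1.9784 = 1.3678

1.368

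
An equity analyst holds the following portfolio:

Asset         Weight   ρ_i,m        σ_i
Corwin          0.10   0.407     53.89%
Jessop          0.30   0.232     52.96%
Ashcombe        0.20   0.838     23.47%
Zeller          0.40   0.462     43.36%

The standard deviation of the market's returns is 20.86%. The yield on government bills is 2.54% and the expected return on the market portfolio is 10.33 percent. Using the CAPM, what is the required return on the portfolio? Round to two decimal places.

9.20%

β_Corwin = 0.407 × 53.89% / 20.86% = 1.0514
β_Jessop = 0.232 × 52.96% / 20.86% = 0.5890
β_Ashcombe = 0.838 × 23.47% / 20.86% = 0.9429
β_Zeller = 0.462 × 43.36% / 20.86% = 0.9603
β_P = Σ w_i β_i = 0.10×1.0514 + 0.30×0.5890 + 0.20×0.9429 + 0.40×0.9603 = 0.8545
MRP = 10.33% − 2.54% = 7.79%
E(R_P) = R_f + β_P × MRP = 2.54% + 0.8545 × 7.79% = 9.20%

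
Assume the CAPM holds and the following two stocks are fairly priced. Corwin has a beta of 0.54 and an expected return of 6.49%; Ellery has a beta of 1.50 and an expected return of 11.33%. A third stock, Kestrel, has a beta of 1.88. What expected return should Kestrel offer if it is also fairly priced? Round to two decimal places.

13.25%

MRP (SML slope) = (11.33% − 6.49%) / (1.50 − 0.54) = 4.84% / 0.96 = 5.0417%
R_f (intercept) = 6.49% − 0.54 × 5.0417% = 3.7675%
E(R_Kestrel) = R_f + β × MRP = 3.7675% + 1.88 × 5.0417% = 13.25%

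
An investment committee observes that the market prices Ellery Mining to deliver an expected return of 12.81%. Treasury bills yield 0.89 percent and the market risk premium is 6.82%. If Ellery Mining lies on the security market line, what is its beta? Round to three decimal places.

β = (E(R) − R_f) / MRP = (12.81% − 0.89%) / 6.82% = 11.92% / 6.82% = 1.748

1.748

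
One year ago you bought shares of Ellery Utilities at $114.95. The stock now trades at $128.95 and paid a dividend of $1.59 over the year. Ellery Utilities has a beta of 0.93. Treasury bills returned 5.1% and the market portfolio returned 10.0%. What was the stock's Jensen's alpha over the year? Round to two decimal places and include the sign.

Realised HPR = (P1 + D1 − P0) / P0 = (128.95 + 1.59 − 114.95) / 114.95 = 15.59 / 114.95 = 13.5624%
MRP = 10.0% − 5.1% = 4.90%
CAPM required = R_f + β·MRP = 5.1% + 0.93 × 4.9% = 9.6570%
α = realised − required = 13.5624% − 9.6570% = +3.91%

+3.91%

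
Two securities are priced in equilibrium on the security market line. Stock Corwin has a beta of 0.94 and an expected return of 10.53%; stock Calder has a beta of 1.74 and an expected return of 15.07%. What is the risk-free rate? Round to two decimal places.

5.20%

Both satisfy E(R) = R_f + β·MRP, so the slope of the SML is
MRP = (15.07% − 10.53%) / (1.74 − 0.94) = 4.54% / 0.80 = 5.6750%
R_f = E(R_Corwin) − β_Corwin·MRP = 10.53% − 0.94 × 5.6750% = 5.1955%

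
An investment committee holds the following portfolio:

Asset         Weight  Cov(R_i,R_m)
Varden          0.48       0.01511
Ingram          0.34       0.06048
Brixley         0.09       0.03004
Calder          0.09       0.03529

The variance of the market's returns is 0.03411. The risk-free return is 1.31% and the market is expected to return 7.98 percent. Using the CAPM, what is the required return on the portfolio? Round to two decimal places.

7.90%

β_Varden = 0.01511 / 0.03411 = 0.4430
β_Ingram = 0.06048 / 0.03411 = 1.7731
β_Brixley = 0.03004 / 0.03411 = 0.8807
β_Calder = 0.03529 / 0.03411 = 1.0346
β_P = Σ w_i β_i = 0.48×0.4430 + 0.34×1.7731 + 0.09×0.8807 + 0.09×1.0346 = 0.9879
MRP = 7.98% − 1.31% = 6.67%
E(R_P) = R_f + β_P × MRP = 1.31% + 0.9879 × 6.67% = 7.90%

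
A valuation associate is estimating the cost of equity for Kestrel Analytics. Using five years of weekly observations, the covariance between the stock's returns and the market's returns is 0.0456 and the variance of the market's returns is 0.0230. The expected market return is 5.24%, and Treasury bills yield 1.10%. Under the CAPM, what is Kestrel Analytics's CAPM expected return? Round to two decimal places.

β = Cov(R_i, R_m) / Var(R_m) = 0.0456 / 0.0230 = 1.9826
MRP = 5.24% − 1.10% = 4.14%
E(R) = R_f + β × MRP = 1.10% + 1.9826 × 4.14% = 9.31%

9.31%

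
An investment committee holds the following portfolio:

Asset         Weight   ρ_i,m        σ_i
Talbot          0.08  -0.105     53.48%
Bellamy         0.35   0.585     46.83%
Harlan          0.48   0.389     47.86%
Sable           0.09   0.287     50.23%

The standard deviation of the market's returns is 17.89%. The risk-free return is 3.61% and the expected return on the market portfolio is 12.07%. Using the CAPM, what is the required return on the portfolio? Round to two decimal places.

β_Talbot = -0.105 × 53.48% / 17.89% = -0.3139
β_Bellamy = 0.585 × 46.83% / 17.89% = 1.5313
β_Harlan = 0.389 × 47.86% / 17.89% = 1.0407
β_Sable = 0.287 × 50.23% / 17.89% = 0.8058
β_P = Σ w_i β_i = 0.08×-0.3139 + 0.35×1.5313 + 0.48×1.0407 + 0.09×0.8058 = 1.0829
MRP = 12.07% − 3.61% = 8.46%
E(R_P) = R_f + β_P × MRP = 3.61% + 1.0829 × 8.46% = 12.77%

12.77%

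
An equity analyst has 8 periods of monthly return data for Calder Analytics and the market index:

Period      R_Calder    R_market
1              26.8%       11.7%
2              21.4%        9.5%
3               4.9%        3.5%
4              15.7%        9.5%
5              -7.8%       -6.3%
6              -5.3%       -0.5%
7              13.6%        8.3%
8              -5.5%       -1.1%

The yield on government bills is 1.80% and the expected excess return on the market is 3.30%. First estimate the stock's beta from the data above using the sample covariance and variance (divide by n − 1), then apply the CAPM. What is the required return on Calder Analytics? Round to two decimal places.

Mean R_i = (26.8 + 21.4 + 4.9 + 15.7 − 7.8 − 5.3 + 13.6 − 5.5) / 8 = 7.9750%
Mean R_m = (11.7 + 9.5 + 3.5 + 9.5 − 6.3 − 0.5 + 8.3 − 1.1) / 8 = 4.3250%
Σ(R_i − R̄_i)(R_m − R̄_m) = 577.9450  ⇒  Cov = 577.9450 / 7 = 82.5636
Σ(R_m − R̄_m)² = 290.0350  ⇒  Var(R_m) = 290.0350 / 7 = 41.4336
β = Cov / Var(R_m) = 82.5636 / 41.4336 = 1.9927
E(R) = R_f + β × MRP = 1.80% + 1.9927 × 3.30% = 8.38%

8.38%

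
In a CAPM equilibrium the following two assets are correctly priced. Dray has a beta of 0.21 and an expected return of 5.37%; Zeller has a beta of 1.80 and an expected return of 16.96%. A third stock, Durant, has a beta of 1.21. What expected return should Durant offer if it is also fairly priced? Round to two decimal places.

MRP (SML slope) = (16.96% − 5.37%) / (1.80 − 0.21) = 11.59% / 1.59 = 7.2893%
R_f (intercept) = 5.37% − 0.21 × 7.2893% = 3.8392%
E(R_Durant) = R_f + β × MRP = 3.8392% + 1.21 × 7.2893% = 12.66%

12.66%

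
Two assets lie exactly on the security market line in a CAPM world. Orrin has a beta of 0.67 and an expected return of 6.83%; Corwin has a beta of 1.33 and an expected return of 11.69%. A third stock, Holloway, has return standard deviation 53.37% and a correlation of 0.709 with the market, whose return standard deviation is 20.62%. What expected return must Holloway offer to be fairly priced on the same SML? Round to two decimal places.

MRP = (11.69% − 6.83%) / (1.33 − 0.67) = 7.3636%
R_f = 6.83% − 0.67 × 7.3636% = 1.8964%
β_Holloway = ρ·σ_i/σ_m = 0.709 × 53.37 / 20.62 = 1.8351
E(R_Holloway) = R_f + β × MRP = 1.8964% + 1.8351 × 7.3636% = 15.41%

15.41%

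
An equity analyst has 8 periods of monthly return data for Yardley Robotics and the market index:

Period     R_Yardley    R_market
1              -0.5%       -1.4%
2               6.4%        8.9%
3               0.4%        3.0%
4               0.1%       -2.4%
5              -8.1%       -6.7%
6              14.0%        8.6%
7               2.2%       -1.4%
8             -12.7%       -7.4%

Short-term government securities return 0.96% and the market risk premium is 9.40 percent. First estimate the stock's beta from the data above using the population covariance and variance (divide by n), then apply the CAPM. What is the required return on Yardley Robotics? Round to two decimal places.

Mean R_i = (-0.5 + 6.4 + 0.4 + 0.1 − 8.1 + 14.0 + 2.2 − 12.7) / 8 = 0.2250%
Mean R_m = (-1.4 + 8.9 + 3.0 − 2.4 − 6.7 + 8.6 − 1.4 − 7.4) / 8 = 0.1500%
Σ(R_i − R̄_i)(R_m − R̄_m) = 323.9200  ⇒  Cov = 323.9200 / 8 = 40.4900
Σ(R_m − R̄_m)² = 271.3200  ⇒  Var(R_m) = 271.3200 / 8 = 33.9150
β = Cov / Var(R_m) = 40.4900 / 33.9150 = 1.1939
E(R) = R_f + β × MRP = 0.96% + 1.1939 × 9.40% = 12.18%

12.18%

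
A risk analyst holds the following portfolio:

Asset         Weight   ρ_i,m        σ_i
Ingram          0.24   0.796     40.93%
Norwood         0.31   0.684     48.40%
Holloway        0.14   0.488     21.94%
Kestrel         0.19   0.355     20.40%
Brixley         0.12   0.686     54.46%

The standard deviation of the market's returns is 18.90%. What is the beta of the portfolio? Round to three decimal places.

β_Ingram = 0.796 × 40.93% / 18.90% = 1.7238
β_Norwood = 0.684 × 48.40% / 18.90% = 1.7516
β_Holloway = 0.488 × 21.94% / 18.90% = 0.5665
β_Kestrel = 0.355 × 20.40% / 18.90% = 0.3832
β_Brixley = 0.686 × 54.46% / 18.90% = 1.9767
β_P = Σ w_i β_i = 0.24×1.7238 + 0.31×1.7516 + 0.14×0.5665 + 0.19×0.3832 + 0.12×1.9767 = 1.3460

1.346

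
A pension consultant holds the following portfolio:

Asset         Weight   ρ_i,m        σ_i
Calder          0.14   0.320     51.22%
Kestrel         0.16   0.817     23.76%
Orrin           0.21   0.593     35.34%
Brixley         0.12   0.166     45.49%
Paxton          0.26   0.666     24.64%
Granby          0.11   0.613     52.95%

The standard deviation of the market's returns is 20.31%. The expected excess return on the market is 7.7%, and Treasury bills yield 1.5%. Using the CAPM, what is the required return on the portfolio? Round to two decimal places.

8.53%

β_Calder = 0.320 × 51.22% / 20.31% = 0.8070
β_Kestrel = 0.817 × 23.76% / 20.31% = 0.9558
β_Orrin = 0.593 × 35.34% / 20.31% = 1.0318
β_Brixley = 0.166 × 45.49% / 20.31% = 0.3718
β_Paxton = 0.666 × 24.64% / 20.31% = 0.8080
β_Granby = 0.613 × 52.95% / 20.31% = 1.5981
β_P = Σ w_i β_i = 0.14×0.8070 + 0.16×0.9558 + 0.21×1.0318 + 0.12×0.3718 + 0.26×0.8080 + 0.11×1.5981 = 0.9131
E(R_P) = R_f + β_P × MRP = 1.5% + 0.9131 × 7.7% = 8.53%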